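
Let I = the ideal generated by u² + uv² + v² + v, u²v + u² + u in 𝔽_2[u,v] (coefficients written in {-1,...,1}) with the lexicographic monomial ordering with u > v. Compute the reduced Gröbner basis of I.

G = {u + v⁵ + v³, v⁶ + v⁵ + v³ + v}

f_1 = u² + uv² + v² + v, LT = u².
f_2 = u²v + u² + u, LT = u²v.

S(f_1,f_2): lcm = u²v. S = u² + uv³ + u + v³ + v².
  leading term u²: subtract (1)·f_1 from u² + uv³ + u + v³ + v² → uv³ + uv² + u + v³ + v
  leading term uv³: no divisor's leading term divides it; move uv³ to the remainder.
  leading term uv²: no divisor's leading term divides it; move uv² to the remainder.
  leading term u: no divisor's leading term divides it; move u to the remainder.
  leading term v³: no divisor's leading term divides it; move v³ to the remainder.
  leading term v: no divisor's leading term divides it; move v to the remainder.
  remainder uv³ + uv² + u + v³ + v ≠ 0; add g_3 = uv³ + uv² + u + v³ + v to the basis.

S(f_1,g_3): lcm = u²v³. S = u²v² + u² + uv⁵ + uv³ + uv + v⁵ + v⁴.
  leading term u²v²: subtract (v²)·f_1 from u²v² + u² + uv⁵ + uv³ + uv + v⁵ + v⁴ → u² + uv⁵ + uv⁴ + uv³ + uv + v⁵ + v³
  leading term u²: subtract (1)·f_1 from u² + uv⁵ + uv⁴ + uv³ + uv + v⁵ + v³ → uv⁵ + uv⁴ + uv³ + uv² + uv + v⁵ + v³ + v² + v
  leading term uv⁵: subtract (v²)·g_3 from uv⁵ + uv⁴ + uv³ + uv² + uv + v⁵ + v³ + v² + v → uv³ + uv + v² + v
  leading term uv³: subtract (1)·g_3 from uv³ + uv + v² + v → uv² + uv + u + v³ + v²
  leading term uv²: no divisor's leading term divides it; move uv² to the remainder.
  leading term uv: no divisor's leading term divides it; move uv to the remainder.
  leading term u: no divisor's leading term divides it; move u to the remainder.
  leading term v³: no divisor's leading term divides it; move v³ to the remainder.
  leading term v²: no divisor's leading term divides it; move v² to the remainder.
  remainder uv² + uv + u + v³ + v² ≠ 0; add g_4 = uv² + uv + u + v³ + v² to the basis.

S(g_3,g_4): lcm = uv³. S = uv + u + v⁴ + v.
  leading term uv: no divisor's leading term divides it; move uv to the remainder.
  leading term u: no divisor's leading term divides it; move u to the remainder.
  leading term v⁴: no divisor's leading term divides it; move v⁴ to the remainder.
  leading term v: no divisor's leading term divides it; move v to the remainder.
  remainder uv + u + v⁴ + v ≠ 0; add g_5 = uv + u + v⁴ + v to the basis.

S(g_3,g_5): lcm = uv³. S = u + v⁶ + v.
  leading term u: no divisor's leading term divides it; move u to the remainder.
  leading term v⁶: no divisor's leading term divides it; move v⁶ to the remainder.
  leading term v: no divisor's leading term divides it; move v to the remainder.
  remainder u + v⁶ + v ≠ 0; add g_6 = u + v⁶ + v to the basis.

S(g_4,g_5): lcm = uv². S = u + v⁵ + v³.
  leading term u: subtract (1)·g_6 from u + v⁵ + v³ → v⁶ + v⁵ + v³ + v
  leading term v⁶: no divisor's leading term divides it; move v⁶ to the remainder.
  leading term v⁵: no divisor's leading term divides it; move v⁵ to the remainder.
  leading term v³: no divisor's leading term divides it; move v³ to the remainder.
  leading term v: no divisor's leading term divides it; move v to the remainder.
  remainder v⁶ + v⁵ + v³ + v ≠ 0; add g_7 = v⁶ + v⁵ + v³ + v to the basis.

The other S-polynomials (S(f_2,g_3), S(f_1,g_4), S(f_2,g_4), S(f_1,g_5), S(f_2,g_5), S(f_1,g_6), S(f_2,g_6), S(g_3,g_6), S(g_4,g_6), S(g_5,g_6), S(f_1,g_7), S(f_2,g_7), S(g_3,g_7), S(g_4,g_7), S(g_5,g_7), S(g_6,g_7)) all reduce to 0 modulo the current basis, so we have a Gröbner basis.
Inter-reduce: drop elements whose leading term is divisible by another's, tail-reduce, and make monic.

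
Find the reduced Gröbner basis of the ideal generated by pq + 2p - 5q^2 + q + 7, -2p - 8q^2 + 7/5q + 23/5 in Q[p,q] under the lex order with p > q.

G = {p + 4q^2 - 7/10q - 23/10, q^3 + 123/40q^2 - 47/40q - 29/10}

f_1 = pq + 2p - 5q^2 + q + 7, LT = pq.
f_2 = -2p - 8q^2 + 7/5q + 23/5, LT = p.

S(f_1,f_2): lcm = pq. S = 2p - 4q^3 - 43/10q^2 + 33/10q + 7.
  leading term p: subtract (-1)·f_2 from 2p - 4q^3 - 43/10q^2 + 33/10q + 7 → -4q^3 - 123/10q^2 + 47/10q + 58/5
  leading term q^3: no divisor's leading term divides it; move -4q^3 to the remainder.
  leading term q^2: no divisor's leading term divides it; move -123/10q^2 to the remainder.
  leading term q: no divisor's leading term divides it; move 47/10q to the remainder.
  leading term 1: no divisor's leading term divides it; move 58/5 to the remainder.
  remainder -4q^3 - 123/10q^2 + 47/10q + 58/5 ≠ 0; add g_3 = -4q^3 - 123/10q^2 + 47/10q + 58/5 to the basis.

The other S-polynomials (S(f_1,g_3), S(f_2,g_3)) all reduce to 0 modulo the current basis, so we have a Gröbner basis.
Inter-reduce: drop elements whose leading term is divisible by another's, tail-reduce, and make monic.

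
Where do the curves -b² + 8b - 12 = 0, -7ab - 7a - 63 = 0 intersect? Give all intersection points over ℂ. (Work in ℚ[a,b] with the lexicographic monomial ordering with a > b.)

{(-3, 2), (-9/7, 6)}

Compute a lex Gröbner basis by Buchberger's algorithm.
f_1 = -b² + 8b - 12, LT = b².
f_2 = -7ab - 7a - 63, LT = ab.

S(f_1,f_2): lcm = ab². S = -9ab + 12a - 9b.
  reduce S modulo (f_1, f_2):
  remainder 21a - 9b + 81 ≠ 0; add h_3 = 21a - 9b + 81 to the basis.

The other S-polynomials (S(f_1,h_3), S(f_2,h_3)) all reduce to 0 modulo the current basis, so we have a Gröbner basis.
Inter-reduce: drop elements whose leading term is divisible by another's, tail-reduce, and make monic.
Reduced Gröbner basis: {a - 3/7b + 27/7, b² - 8b + 12}.

A lex Gröbner basis eliminates variables successively. Here b² - 8b + 12 depends only on b, with roots {2, 6}; lifting each root through the earlier basis elements recovers the full solutions.
  b = 2: the earlier basis element becomes a + 3 = 0, giving a = -3 — point (-3, 2).
  b = 6: the earlier basis element becomes a + 9/7 = 0, giving a = -9/7 — point (-9/7, 6).
Zero-dimensionality of the ideal guarantees finitely many solutions over ℂ.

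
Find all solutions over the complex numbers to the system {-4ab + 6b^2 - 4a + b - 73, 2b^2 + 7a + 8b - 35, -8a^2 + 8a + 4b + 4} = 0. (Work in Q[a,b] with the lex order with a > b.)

Compute a lex Gröbner basis by Buchberger's algorithm.
f_1 = -4ab - 4a + 6b^2 + b - 73, LT = ab.
f_2 = 7a + 2b^2 + 8b - 35, LT = a.
f_3 = -8a^2 + 8a + 4b + 4, LT = a^2.

S(f_1,f_2): lcm = ab. S = a - 2/7b^3 - 37/14b^2 + 19/4b + 73/4.
  reduce S modulo (f_1, f_2, f_3):
  remainder -2/7b^3 - 41/14b^2 + 101/28b + 93/4 ≠ 0; add h_4 = -2/7b^3 - 41/14b^2 + 101/28b + 93/4 to the basis.

S(f_1,f_3): lcm = a^2b. S = a^2 - 3/2ab^2 + 3/4ab + 73/4a + 1/2b^2 + 1/2b.
  reduce S modulo (f_1, f_2, f_3, h_4):
  remainder 18309/784b^2 - 39763/1568b - 30039/224 ≠ 0; add h_5 = 18309/784b^2 - 39763/1568b - 30039/224 to the basis.

S(f_2,f_3): lcm = a^2. S = 2/7ab^2 + 8/7ab - 4a + 1/2b + 1/2.
  reduce S modulo (f_1, f_2, f_3, h_4, h_5):
  remainder 5032/1077b - 5032/359 ≠ 0; add h_6 = 5032/1077b - 5032/359 to the basis.

The other S-polynomials (S(f_1,h_4), S(f_2,h_4), S(f_3,h_4), S(f_1,h_5), S(f_2,h_5), S(f_3,h_5), S(h_4,h_5), S(f_1,h_6), S(f_2,h_6), S(f_3,h_6), S(h_4,h_6), S(h_5,h_6)) all reduce to 0 modulo the current basis, so we have a Gröbner basis.
Inter-reduce: drop elements whose leading term is divisible by another's, tail-reduce, and make monic.
Reduced Gröbner basis: {a + 1, b - 3}.

From the last basis element, b - 3 = 0, so b takes values in {3}. Each choice, substituted upward through the basis, yields the corresponding point(s) of the solution set.
  b = 3: the earlier basis element becomes a + 1 = 0, giving a = -1 — point (-1, 3).
This is the nonlinear analogue of row-reducing a linear system.

{(-1, 3)}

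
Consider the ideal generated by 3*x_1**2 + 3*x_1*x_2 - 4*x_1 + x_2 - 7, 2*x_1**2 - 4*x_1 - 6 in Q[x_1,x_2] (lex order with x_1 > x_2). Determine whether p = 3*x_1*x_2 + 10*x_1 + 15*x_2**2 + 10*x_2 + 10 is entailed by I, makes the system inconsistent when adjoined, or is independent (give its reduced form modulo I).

First compute the reduced Gröbner basis of I by Buchberger's algorithm.
f_1 = 3*x_1**2 + 3*x_1*x_2 - 4*x_1 + x_2 - 7, LT = x_1**2.
f_2 = 2*x_1**2 - 4*x_1 - 6, LT = x_1**2.

S(f_1,f_2): lcm = x_1**2. S = x_1*x_2 + 2/3*x_1 + 1/3*x_2 + 2/3.
  reduce S modulo (f_1, f_2):
  remainder x_1*x_2 + 2/3*x_1 + 1/3*x_2 + 2/3 ≠ 0; add h_3 = x_1*x_2 + 2/3*x_1 + 1/3*x_2 + 2/3 to the basis.

S(f_1,h_3): lcm = x_1**2*x_2. S = -2/3*x_1**2 + x_1*x_2**2 - 5/3*x_1*x_2 - 2/3*x_1 + 1/3*x_2**2 - 7/3*x_2.
  reduce S modulo (f_1, f_2, h_3):
  remainder -4/9*x_1 - 20/9*x_2 - 4/9 ≠ 0; add h_4 = -4/9*x_1 - 20/9*x_2 - 4/9 to the basis.

S(h_3,h_4): lcm = x_1*x_2. S = 2/3*x_1 - 5*x_2**2 - 2/3*x_2 + 2/3.
  reduce S modulo (f_1, f_2, h_3, h_4):
  remainder -5*x_2**2 - 4*x_2 ≠ 0; add h_5 = -5*x_2**2 - 4*x_2 to the basis.

The other S-polynomials (S(f_2,h_3), S(f_1,h_4), S(f_2,h_4), S(f_1,h_5), S(f_2,h_5), S(h_3,h_5), S(h_4,h_5)) all reduce to 0 modulo the current basis, so we have a Gröbner basis.
Inter-reduce: drop elements whose leading term is divisible by another's, tail-reduce, and make monic.
Reduced Gröbner basis: {x_1 + 5*x_2 + 1, x_2**2 + 4/5*x_2}.
Label its elements g_1 = x_1 + 5*x_2 + 1, g_2 = x_2**2 + 4/5*x_2.

Reduce p = 3*x_1*x_2 + 10*x_1 + 15*x_2**2 + 10*x_2 + 10 modulo G:
  leading term x_1*x_2: subtract (3*x_2)·g_1 from 3*x_1*x_2 + 10*x_1 + 15*x_2**2 + 10*x_2 + 10 → 10*x_1 + 7*x_2 + 10
  leading term x_1: subtract (10)·g_1 from 10*x_1 + 7*x_2 + 10 → -43*x_2
  leading term x_2: no divisor's leading term divides it; move -43*x_2 to the remainder.
  normal form = -43*x_2.
The normal form is nonzero, so p ∉ I. Since p minus its normal form lies in I, I + (p) = I + (r) where r = -43*x_2; decide whether this ideal is the whole ring.
Run Buchberger on G together with r (pairs among the g_i already reduce to 0 since G is a Gröbner basis):
g_1 = x_1 + 5*x_2 + 1, LT = x_1.
g_2 = x_2**2 + 4/5*x_2, LT = x_2**2.
r = -43*x_2, LT = x_2.

The S-polynomials (S(g_1,g_2), S(g_1,r), S(g_2,r)) all reduce to 0 modulo the current basis, so we have a Gröbner basis.
Inter-reduce: drop elements whose leading term is divisible by another's, tail-reduce, and make monic.
Reduced Gröbner basis: {x_1 + 1, x_2}.
The reduced Gröbner basis of I + (p) is {x_1 + 1, x_2} ≠ {1}, a proper ideal, so the enlarged system stays consistent: p is independent of I, with normal form -43*x_2.

3*x_1*x_2 + 10*x_1 + 15*x_2**2 + 10*x_2 + 10 is independent of I; its normal form modulo I is -43*x_2.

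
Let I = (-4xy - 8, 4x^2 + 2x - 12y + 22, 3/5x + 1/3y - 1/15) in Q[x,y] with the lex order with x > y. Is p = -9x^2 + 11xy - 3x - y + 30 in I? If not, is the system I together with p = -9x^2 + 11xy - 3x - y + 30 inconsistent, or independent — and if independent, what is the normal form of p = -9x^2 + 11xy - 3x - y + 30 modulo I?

First compute the reduced Gröbner basis of I by Buchberger's algorithm.
f_1 = -4xy - 8, LT = xy.
f_2 = 4x^2 + 2x - 12y + 22, LT = x^2.
f_3 = 3/5x + 1/3y - 1/15, LT = x.

S(f_1,f_2): lcm = x^2y. S = -1/2xy + 2x + 3y^2 - 11/2y.
  reduce S modulo (f_1, f_2, f_3):
  remainder 3y^2 - 119/18y + 11/9 ≠ 0; add h_4 = 3y^2 - 119/18y + 11/9 to the basis.

S(f_1,f_3): lcm = xy. S = -5/9y^2 + 1/9y + 2.
  reduce S modulo (f_1, f_2, f_3, h_4):
  remainder -541/486y + 541/243 ≠ 0; add h_5 = -541/486y + 541/243 to the basis.

The other S-polynomials (S(f_2,f_3), S(f_1,h_4), S(f_2,h_4), S(f_3,h_4), S(f_1,h_5), S(f_2,h_5), S(f_3,h_5), S(h_4,h_5)) all reduce to 0 modulo the current basis, so we have a Gröbner basis.
Inter-reduce: drop elements whose leading term is divisible by another's, tail-reduce, and make monic.
Reduced Gröbner basis: {x + 1, y - 2}.
Label its elements g_1 = x + 1, g_2 = y - 2.

Reduce p = -9x^2 + 11xy - 3x - y + 30 modulo G:
  leading term x^2: subtract (-9x)·g_1 from -9x^2 + 11xy - 3x - y + 30 → 11xy + 6x - y + 30
  leading term xy: subtract (11y)·g_1 from 11xy + 6x - y + 30 → 6x - 12y + 30
  leading term x: subtract (6)·g_1 from 6x - 12y + 30 → -12y + 24
  leading term y: subtract (-12)·g_2 from -12y + 24 → 0
  normal form = 0.
Since the normal form is 0, p ∈ I.

Ideal membership is decidable via reduction modulo a Gröbner basis.

-9x^2 + 11xy - 3x - y + 30 lies in I (it reduces to 0).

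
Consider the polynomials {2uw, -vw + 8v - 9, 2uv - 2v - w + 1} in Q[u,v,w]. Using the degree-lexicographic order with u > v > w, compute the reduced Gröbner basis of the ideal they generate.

G = {v^2 + 19/8v - 9/16w - 63/16, vw - 8v + 9, w^2 + 16v - w - 18, u - 8/9v - 4/9w + 4/9}

f_1 = 2uw, LT = uw.
f_2 = -vw + 8v - 9, LT = vw.
f_3 = 2uv - 2v - w + 1, LT = uv.

S(f_1,f_2): lcm = uvw. S = 8uv - 9u.
  reduce S modulo (f_1, f_2, f_3):
  remainder -9u + 8v + 4w - 4 ≠ 0; add g_4 = -9u + 8v + 4w - 4 to the basis.

S(f_1,f_3): lcm = uvw. S = vw + 1/2w^2 - 1/2w.
  reduce S modulo (f_1, f_2, f_3, g_4):
  remainder 1/2w^2 + 8v - 1/2w - 9 ≠ 0; add g_5 = 1/2w^2 + 8v - 1/2w - 9 to the basis.

S(f_3,g_4): lcm = uv. S = 8/9v^2 + 4/9vw - 13/9v - 1/2w + 1/2.
  reduce S modulo (f_1, f_2, f_3, g_4, g_5):
  remainder 8/9v^2 + 19/9v - 1/2w - 7/2 ≠ 0; add g_6 = 8/9v^2 + 19/9v - 1/2w - 7/2 to the basis.

The other S-polynomials (S(f_2,f_3), S(f_1,g_4), S(f_2,g_4), S(f_1,g_5), S(f_2,g_5), S(f_3,g_5), S(g_4,g_5), S(f_1,g_6), S(f_2,g_6), S(f_3,g_6), S(g_4,g_6), S(g_5,g_6)) all reduce to 0 modulo the current basis, so we have a Gröbner basis.
Inter-reduce: drop elements whose leading term is divisible by another's, tail-reduce, and make monic.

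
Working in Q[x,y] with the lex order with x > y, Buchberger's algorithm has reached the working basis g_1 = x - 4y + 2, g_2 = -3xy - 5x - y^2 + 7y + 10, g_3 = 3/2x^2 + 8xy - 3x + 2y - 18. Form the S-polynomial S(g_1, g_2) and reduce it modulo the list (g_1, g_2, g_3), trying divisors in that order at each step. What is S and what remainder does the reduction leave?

lcm(LM(g_1), LM(g_2)) = xy.
S = (lcm/LT(g_1))·g_1 − (lcm/LT(g_2))·g_2 = -5/3x - 13/3y^2 + 13/3y + 10/3.
Reduce S modulo (g_1, g_2, g_3) in that order:
  leading term x: subtract (-5/3)·g_1 from -5/3x - 13/3y^2 + 13/3y + 10/3 → -13/3y^2 - 7/3y + 20/3
  leading term y^2: no divisor's leading term divides it; move -13/3y^2 to the remainder.
  leading term y: no divisor's leading term divides it; move -7/3y to the remainder.
  leading term 1: no divisor's leading term divides it; move 20/3 to the remainder.
The remainder -13/3y^2 - 7/3y + 20/3 is nonzero, so it would be added as the next basis element.

S(g_1, g_2) = -5/3x - 13/3y^2 + 13/3y + 10/3; remainder on division = -13/3y^2 - 7/3y + 20/3.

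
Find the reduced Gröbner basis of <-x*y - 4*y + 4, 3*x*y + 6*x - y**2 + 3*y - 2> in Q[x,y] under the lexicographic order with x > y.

G = {x - 1/6*y**2 - 3/2*y + 5/3, y**3 + 9*y**2 + 14*y - 24}

f_1 = -x*y - 4*y + 4, LT = x*y.
f_2 = 3*x*y + 6*x - y**2 + 3*y - 2, LT = x*y.

S(f_1,f_2): lcm = x*y. S = -2*x + 1/3*y**2 + 3*y - 10/3.
  leading term x: no divisor's leading term divides it; move -2*x to the remainder.
  leading term y**2: no divisor's leading term divides it; move 1/3*y**2 to the remainder.
  leading term y: no divisor's leading term divides it; move 3*y to the remainder.
  leading term 1: no divisor's leading term divides it; move -10/3 to the remainder.
  remainder -2*x + 1/3*y**2 + 3*y - 10/3 ≠ 0; add g_3 = -2*x + 1/3*y**2 + 3*y - 10/3 to the basis.

S(f_1,g_3): lcm = x*y. S = 1/6*y**3 + 3/2*y**2 + 7/3*y - 4.
  leading term y**3: no divisor's leading term divides it; move 1/6*y**3 to the remainder.
  leading term y**2: no divisor's leading term divides it; move 3/2*y**2 to the remainder.
  leading term y: no divisor's leading term divides it; move 7/3*y to the remainder.
  leading term 1: no divisor's leading term divides it; move -4 to the remainder.
  remainder 1/6*y**3 + 3/2*y**2 + 7/3*y - 4 ≠ 0; add g_4 = 1/6*y**3 + 3/2*y**2 + 7/3*y - 4 to the basis.

The other S-polynomials (S(f_2,g_3), S(f_1,g_4), S(f_2,g_4), S(g_3,g_4)) all reduce to 0 modulo the current basis, so we have a Gröbner basis.
Inter-reduce: drop elements whose leading term is divisible by another's, tail-reduce, and make monic.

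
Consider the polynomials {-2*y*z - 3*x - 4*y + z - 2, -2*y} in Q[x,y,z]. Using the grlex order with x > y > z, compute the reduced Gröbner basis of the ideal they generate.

G = {x - 1/3*z + 2/3, y}

f_1 = -2*y*z - 3*x - 4*y + z - 2, LT = y*z.
f_2 = -2*y, LT = y.

S(f_1,f_2): lcm = y*z. S = 3/2*x + 2*y - 1/2*z + 1.
  leading term x: no divisor's leading term divides it; move 3/2*x to the remainder.
  leading term y: subtract (-1)·f_2 from 2*y - 1/2*z + 1 → -1/2*z + 1
  leading term z: no divisor's leading term divides it; move -1/2*z to the remainder.
  leading term 1: no divisor's leading term divides it; move 1 to the remainder.
  remainder 3/2*x - 1/2*z + 1 ≠ 0; add g_3 = 3/2*x - 1/2*z + 1 to the basis.

S(f_1,g_3): leading monomials are coprime, so the S-polynomial reduces to 0 (Buchberger's first criterion).
S(f_2,g_3): leading monomials are coprime, so the S-polynomial reduces to 0 (Buchberger's first criterion).
Every S-polynomial of the final basis reduces to 0, so we have a Gröbner basis.
Inter-reduce: drop elements whose leading term is divisible by another's, tail-reduce, and make monic.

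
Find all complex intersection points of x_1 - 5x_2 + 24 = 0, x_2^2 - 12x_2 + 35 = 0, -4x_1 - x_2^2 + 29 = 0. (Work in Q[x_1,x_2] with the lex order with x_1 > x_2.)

{(1, 5)}

Compute a lex Gröbner basis by Buchberger's algorithm.
f_1 = x_1 - 5x_2 + 24, LT = x_1.
f_2 = x_2^2 - 12x_2 + 35, LT = x_2^2.
f_3 = -4x_1 - x_2^2 + 29, LT = x_1.

S(f_1,f_3): lcm = x_1. S = -1/4x_2^2 - 5x_2 + 125/4.
  reduce S modulo (f_1, f_2, f_3):
  remainder -8x_2 + 40 ≠ 0; add h_4 = -8x_2 + 40 to the basis.

The other S-polynomials (S(f_1,f_2), S(f_2,f_3), S(f_1,h_4), S(f_2,h_4), S(f_3,h_4)) all reduce to 0 modulo the current basis, so we have a Gröbner basis.
Inter-reduce: drop elements whose leading term is divisible by another's, tail-reduce, and make monic.
Reduced Gröbner basis: {x_1 - 1, x_2 - 5}.

The lex basis is triangular: the last element involves only x_2. Solving x_2 - 5 = 0 gives x_2 ∈ {5}; substituting each value into the earlier elements determines the remaining variables.
  x_2 = 5: the earlier basis element becomes x_1 - 1 = 0, giving x_1 = 1 — point (1, 5).
A lex Gröbner basis triangularizes the system, enabling back-substitution.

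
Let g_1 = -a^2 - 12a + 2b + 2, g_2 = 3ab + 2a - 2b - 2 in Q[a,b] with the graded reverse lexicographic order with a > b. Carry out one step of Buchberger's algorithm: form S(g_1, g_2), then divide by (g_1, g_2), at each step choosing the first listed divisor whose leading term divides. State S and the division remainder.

S(g_1, g_2) = -2/3a^2 + 38/3ab - 2b^2 + 2/3a - 2b; remainder on division = -2b^2 + 2/9a + 46/9b + 64/9.

lcm(LM(g_1), LM(g_2)) = a^2b.
S = (lcm/LT(g_1))·g_1 − (lcm/LT(g_2))·g_2 = -2/3a^2 + 38/3ab - 2b^2 + 2/3a - 2b.
Reduce S modulo (g_1, g_2) in that order:
  leading term a^2: subtract (2/3)·g_1 from -2/3a^2 + 38/3ab - 2b^2 + 2/3a - 2b → 38/3ab - 2b^2 + 26/3a - 10/3b - 4/3
  leading term ab: subtract (38/9)·g_2 from 38/3ab - 2b^2 + 26/3a - 10/3b - 4/3 → -2b^2 + 2/9a + 46/9b + 64/9
  leading term b^2: no divisor's leading term divides it; move -2b^2 to the remainder.
  leading term a: no divisor's leading term divides it; move 2/9a to the remainder.
  leading term b: no divisor's leading term divides it; move 46/9b to the remainder.
  leading term 1: no divisor's leading term divides it; move 64/9 to the remainder.
The remainder -2b^2 + 2/9a + 46/9b + 64/9 is nonzero, so it would be added as the next basis element.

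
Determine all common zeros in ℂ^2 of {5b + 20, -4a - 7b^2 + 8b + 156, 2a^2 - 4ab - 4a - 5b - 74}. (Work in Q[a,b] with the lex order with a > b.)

Compute a lex Gröbner basis by Buchberger's algorithm.
f_1 = 5b + 20, LT = b.
f_2 = -4a - 7b^2 + 8b + 156, LT = a.
f_3 = 2a^2 - 4ab - 4a - 5b - 74, LT = a^2.

S(f_1,f_2): leading monomials are coprime, so the S-polynomial reduces to 0 (Buchberger's first criterion).
S(f_1,f_3): leading monomials are coprime, so the S-polynomial reduces to 0 (Buchberger's first criterion).
S(f_2,f_3): lcm = a^2. S = 7/4ab^2 - 37a + 5/2b + 37.
  leading term ab^2: subtract (7/20ab)·f_1 from 7/4ab^2 - 37a + 5/2b + 37 → -7ab - 37a + 5/2b + 37
  leading term ab: subtract (-7/5a)·f_1 from -7ab - 37a + 5/2b + 37 → -9a + 5/2b + 37
  leading term a: subtract (9/4)·f_2 from -9a + 5/2b + 37 → 63/4b^2 - 31/2b - 314
  leading term b^2: subtract (63/20b)·f_1 from 63/4b^2 - 31/2b - 314 → -157/2b - 314
  leading term b: subtract (-157/10)·f_1 from -157/2b - 314 → 0
  remainder 0.

Every S-polynomial of the final basis reduces to 0, so we have a Gröbner basis.
Inter-reduce: drop elements whose leading term is divisible by another's, tail-reduce, and make monic.
Reduced Gröbner basis: {a - 3, b + 4}.

From the last basis element, b + 4 = 0, so b takes values in {-4}. Each choice, substituted upward through the basis, yields the corresponding point(s) of the solution set.
  b = -4: the earlier basis element becomes a - 3 = 0, giving a = 3 — point (3, -4).
Each listed point satisfies every original equation (direct substitution).

{(3, -4)}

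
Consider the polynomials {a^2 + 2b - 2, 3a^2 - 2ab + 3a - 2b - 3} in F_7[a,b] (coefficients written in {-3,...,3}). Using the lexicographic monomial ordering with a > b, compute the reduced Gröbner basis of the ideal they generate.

G = {a - 2b^2 + 3b + 3, b^3 - 3b^2 + b - 2}

f_1 = a^2 + 2b - 2, LT = a^2.
f_2 = 3a^2 - 2ab + 3a - 2b - 3, LT = a^2.

S(f_1,f_2): lcm = a^2. S = 3ab - a - 2b - 1.
  leading term ab: no divisor's leading term divides it; move 3ab to the remainder.
  leading term a: no divisor's leading term divides it; move -a to the remainder.
  leading term b: no divisor's leading term divides it; move -2b to the remainder.
  leading term 1: no divisor's leading term divides it; move -1 to the remainder.
  remainder 3ab - a - 2b - 1 ≠ 0; add g_3 = 3ab - a - 2b - 1 to the basis.

S(f_1,g_3): lcm = a^2b. S = -2a^2 + 3ab - 2a + 2b^2 - 2b.
  leading term a^2: subtract (-2)·f_1 from -2a^2 + 3ab - 2a + 2b^2 - 2b → 3ab - 2a + 2b^2 + 2b + 3
  leading term ab: subtract (1)·g_3 from 3ab - 2a + 2b^2 + 2b + 3 → -a + 2b^2 - 3b - 3
  leading term a: no divisor's leading term divides it; move -a to the remainder.
  leading term b^2: no divisor's leading term divides it; move 2b^2 to the remainder.
  leading term b: no divisor's leading term divides it; move -3b to the remainder.
  leading term 1: no divisor's leading term divides it; move -3 to the remainder.
  remainder -a + 2b^2 - 3b - 3 ≠ 0; add g_4 = -a + 2b^2 - 3b - 3 to the basis.

S(f_2,g_3): lcm = a^2b. S = -2a^2 - 3ab^2 - 3ab - 2a - 3b^2 - b.
  leading term a^2: subtract (-2)·f_1 from -2a^2 - 3ab^2 - 3ab - 2a - 3b^2 - b → -3ab^2 - 3ab - 2a - 3b^2 + 3b + 3
  leading term ab^2: subtract (-b)·g_3 from -3ab^2 - 3ab - 2a - 3b^2 + 3b + 3 → 3ab - 2a + 2b^2 + 2b + 3
  leading term ab: subtract (1)·g_3 from 3ab - 2a + 2b^2 + 2b + 3 → -a + 2b^2 - 3b - 3
  leading term a: subtract (1)·g_4 from -a + 2b^2 - 3b - 3 → 0
  remainder 0.

S(f_1,g_4): lcm = a^2. S = 2ab^2 - 3ab - 3a + 2b - 2.
  leading term ab^2: subtract (3b)·g_3 from 2ab^2 - 3ab - 3a + 2b - 2 → -3a - b^2 - 2b - 2
  leading term a: subtract (3)·g_4 from -3a - b^2 - 2b - 2 → 0
  remainder 0.

S(f_2,g_4): lcm = a^2. S = 2ab^2 + ab - 2a - 3b - 1.
  leading term ab^2: subtract (3b)·g_3 from 2ab^2 + ab - 2a - 3b - 1 → -3ab - 2a - b^2 - 1
  leading term ab: subtract (-1)·g_3 from -3ab - 2a - b^2 - 1 → -3a - b^2 - 2b - 2
  leading term a: subtract (3)·g_4 from -3a - b^2 - 2b - 2 → 0
  remainder 0.

S(g_3,g_4): lcm = ab. S = 2a + 2b^3 - 3b^2 + b + 2.
  leading term a: subtract (-2)·g_4 from 2a + 2b^3 - 3b^2 + b + 2 → 2b^3 + b^2 + 2b + 3
  leading term b^3: no divisor's leading term divides it; move 2b^3 to the remainder.
  leading term b^2: no divisor's leading term divides it; move b^2 to the remainder.
  leading term b: no divisor's leading term divides it; move 2b to the remainder.
  leading term 1: no divisor's leading term divides it; move 3 to the remainder.
  remainder 2b^3 + b^2 + 2b + 3 ≠ 0; add g_5 = 2b^3 + b^2 + 2b + 3 to the basis.

S(f_1,g_5): leading monomials are coprime, so the S-polynomial reduces to 0 (Buchberger's first criterion).
S(f_2,g_5): leading monomials are coprime, so the S-polynomial reduces to 0 (Buchberger's first criterion).
S(g_3,g_5): lcm = ab^3. S = -2ab^2 - ab + 2a - 3b^3 + 2b^2.
  leading term ab^2: subtract (-3b)·g_3 from -2ab^2 - ab + 2a - 3b^3 + 2b^2 → 3ab + 2a - 3b^3 + 3b^2 - 3b
  leading term ab: subtract (1)·g_3 from 3ab + 2a - 3b^3 + 3b^2 - 3b → 3a - 3b^3 + 3b^2 - b + 1
  leading term a: subtract (-3)·g_4 from 3a - 3b^3 + 3b^2 - b + 1 → -3b^3 + 2b^2 - 3b - 1
  leading term b^3: subtract (2)·g_5 from -3b^3 + 2b^2 - 3b - 1 → 0
  remainder 0.

S(g_4,g_5): leading monomials are coprime, so the S-polynomial reduces to 0 (Buchberger's first criterion).
Every S-polynomial of the final basis reduces to 0, so we have a Gröbner basis.
Inter-reduce: drop elements whose leading term is divisible by another's, tail-reduce, and make monic.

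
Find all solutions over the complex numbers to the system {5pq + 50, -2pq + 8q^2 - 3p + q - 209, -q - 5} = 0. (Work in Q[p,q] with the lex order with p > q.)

Compute a lex Gröbner basis by Buchberger's algorithm.
f_1 = 5pq + 50, LT = pq.
f_2 = -2pq - 3p + 8q^2 + q - 209, LT = pq.
f_3 = -q - 5, LT = q.

S(f_1,f_2): lcm = pq. S = -3/2p + 4q^2 + 1/2q - 189/2.
  reduce S modulo (f_1, f_2, f_3):
  remainder -3/2p + 3 ≠ 0; add h_4 = -3/2p + 3 to the basis.

The other S-polynomials (S(f_1,f_3), S(f_2,f_3), S(f_1,h_4), S(f_2,h_4), S(f_3,h_4)) all reduce to 0 modulo the current basis, so we have a Gröbner basis.
Inter-reduce: drop elements whose leading term is divisible by another's, tail-reduce, and make monic.
Reduced Gröbner basis: {p - 2, q + 5}.

Elimination: the polynomial q + 5 lies in the elimination ideal for q, so q ∈ {-5}. For each such q, the remaining basis elements (now univariate) give the rest of the solution.
  q = -5: the earlier basis element becomes p - 2 = 0, giving p = 2 — point (2, -5).
A lex Gröbner basis triangularizes the system, enabling back-substitution.

{(2, -5)}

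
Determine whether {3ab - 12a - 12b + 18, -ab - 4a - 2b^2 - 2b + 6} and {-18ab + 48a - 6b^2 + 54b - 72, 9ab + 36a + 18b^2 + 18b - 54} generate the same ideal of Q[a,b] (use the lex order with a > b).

Since reduced Gröbner bases are canonical representatives of ideals under a given ordering, it suffices to compute and compare them.
Buchberger on the first generating set:
f_1 = 3ab - 12a - 12b + 18, LT = ab.
f_2 = -ab - 4a - 2b^2 - 2b + 6, LT = ab.

S(f_1,f_2): lcm = ab. S = -8a - 2b^2 - 6b + 12.
  leading term a: no divisor's leading term divides it; move -8a to the remainder.
  leading term b^2: no divisor's leading term divides it; move -2b^2 to the remainder.
  leading term b: no divisor's leading term divides it; move -6b to the remainder.
  leading term 1: no divisor's leading term divides it; move 12 to the remainder.
  remainder -8a - 2b^2 - 6b + 12 ≠ 0; add g_3 = -8a - 2b^2 - 6b + 12 to the basis.

S(f_1,g_3): lcm = ab. S = -4a - 1/4b^3 - 3/4b^2 - 5/2b + 6.
  leading term a: subtract (1/2)·g_3 from -4a - 1/4b^3 - 3/4b^2 - 5/2b + 6 → -1/4b^3 + 1/4b^2 + 1/2b
  leading term b^3: no divisor's leading term divides it; move -1/4b^3 to the remainder.
  leading term b^2: no divisor's leading term divides it; move 1/4b^2 to the remainder.
  leading term b: no divisor's leading term divides it; move 1/2b to the remainder.
  remainder -1/4b^3 + 1/4b^2 + 1/2b ≠ 0; add g_4 = -1/4b^3 + 1/4b^2 + 1/2b to the basis.

The other S-polynomials (S(f_2,g_3), S(f_1,g_4), S(f_2,g_4), S(g_3,g_4)) all reduce to 0 modulo the current basis, so we have a Gröbner basis.
Inter-reduce: drop elements whose leading term is divisible by another's, tail-reduce, and make monic.
Reduced Gröbner basis: {a + 1/4b^2 + 3/4b - 3/2, b^3 - b^2 - 2b}.

Buchberger on the second generating set:
h_1 = -18ab + 48a - 6b^2 + 54b - 72, LT = ab.
h_2 = 9ab + 36a + 18b^2 + 18b - 54, LT = ab.

S(h_1,h_2): lcm = ab. S = -20/3a - 5/3b^2 - 5b + 10.
  leading term a: no divisor's leading term divides it; move -20/3a to the remainder.
  leading term b^2: no divisor's leading term divides it; move -5/3b^2 to the remainder.
  leading term b: no divisor's leading term divides it; move -5b to the remainder.
  leading term 1: no divisor's leading term divides it; move 10 to the remainder.
  remainder -20/3a - 5/3b^2 - 5b + 10 ≠ 0; add k_3 = -20/3a - 5/3b^2 - 5b + 10 to the basis.

S(h_1,k_3): lcm = ab. S = -8/3a - 1/4b^3 - 5/12b^2 - 3/2b + 4.
  leading term a: subtract (2/5)·k_3 from -8/3a - 1/4b^3 - 5/12b^2 - 3/2b + 4 → -1/4b^3 + 1/4b^2 + 1/2b
  leading term b^3: no divisor's leading term divides it; move -1/4b^3 to the remainder.
  leading term b^2: no divisor's leading term divides it; move 1/4b^2 to the remainder.
  leading term b: no divisor's leading term divides it; move 1/2b to the remainder.
  remainder -1/4b^3 + 1/4b^2 + 1/2b ≠ 0; add k_4 = -1/4b^3 + 1/4b^2 + 1/2b to the basis.

The other S-polynomials (S(h_2,k_3), S(h_1,k_4), S(h_2,k_4), S(k_3,k_4)) all reduce to 0 modulo the current basis, so we have a Gröbner basis.
Inter-reduce: drop elements whose leading term is divisible by another's, tail-reduce, and make monic.
Reduced Gröbner basis: {a + 1/4b^2 + 3/4b - 3/2, b^3 - b^2 - 2b}.

Same reduced basis, so the two generating sets span the same ideal.
The choice of monomial ordering does not affect the verdict — as long as both bases are computed under the same ordering, their equality decides ideal equality.

Yes, the ideals are equal.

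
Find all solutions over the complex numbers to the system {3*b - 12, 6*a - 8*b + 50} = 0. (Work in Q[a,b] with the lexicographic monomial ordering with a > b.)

{(-3, 4)}

Compute a lex Gröbner basis by Buchberger's algorithm.
f_1 = 3*b - 12, LT = b.
f_2 = 6*a - 8*b + 50, LT = a.

The S-polynomials (S(f_1,f_2)) all reduce to 0 modulo the current basis, so we have a Gröbner basis.
Inter-reduce: drop elements whose leading term is divisible by another's, tail-reduce, and make monic.
Reduced Gröbner basis: {a + 3, b - 4}.

The lex basis is triangular: the last element involves only b. Solving b - 4 = 0 gives b ∈ {4}; substituting each value into the earlier elements determines the remaining variables.
  b = 4: the earlier basis element becomes a + 3 = 0, giving a = -3 — point (-3, 4).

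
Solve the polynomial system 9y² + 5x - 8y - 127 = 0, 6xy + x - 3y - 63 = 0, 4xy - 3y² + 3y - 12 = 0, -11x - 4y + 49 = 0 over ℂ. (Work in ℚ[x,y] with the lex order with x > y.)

{(3, 4)}

Compute a lex Gröbner basis by Buchberger's algorithm.
f_1 = 5x + 9y² - 8y - 127, LT = x.
f_2 = 6xy + x - 3y - 63, LT = xy.
f_3 = 4xy - 3y² + 3y - 12, LT = xy.
f_4 = -11x - 4y + 49, LT = x.

S(f_1,f_2): lcm = xy. S = -⅙x + 9/5y³ - 8/5y² - 249/10y + 21/2.
  reduce S modulo (f_1, f_2, f_3, f_4):
  remainder 9/5y³ - 13/10y² - 151/6y + 94/15 ≠ 0; add h_5 = 9/5y³ - 13/10y² - 151/6y + 94/15 to the basis.

S(f_1,f_3): lcm = xy. S = 9/5y³ - 17/20y² - 523/20y + 3.
  reduce S modulo (f_1, f_2, f_3, f_4, h_5):
  remainder 9/20y² - 59/60y - 49/15 ≠ 0; add h_6 = 9/20y² - 59/60y - 49/15 to the basis.

S(f_1,f_4): lcm = x. S = 9/5y² - 108/55y - 1152/55.
  reduce S modulo (f_1, f_2, f_3, f_4, h_5, h_6):
  remainder 65/33y - 260/33 ≠ 0; add h_7 = 65/33y - 260/33 to the basis.

The other S-polynomials (S(f_2,f_3), S(f_2,f_4), S(f_3,f_4), S(f_1,h_5), S(f_2,h_5), S(f_3,h_5), S(f_4,h_5), S(f_1,h_6), S(f_2,h_6), S(f_3,h_6), S(f_4,h_6), S(h_5,h_6), S(f_1,h_7), S(f_2,h_7), S(f_3,h_7), S(f_4,h_7), S(h_5,h_7), S(h_6,h_7)) all reduce to 0 modulo the current basis, so we have a Gröbner basis.
Inter-reduce: drop elements whose leading term is divisible by another's, tail-reduce, and make monic.
Reduced Gröbner basis: {x - 3, y - 4}.

Since the basis is lex-ordered, y - 4 is univariate in y. Its roots are {4}. Back-substituting each root into the other basis elements fixes the other coordinates.
  y = 4: the earlier basis element becomes x - 3 = 0, giving x = 3 — point (3, 4).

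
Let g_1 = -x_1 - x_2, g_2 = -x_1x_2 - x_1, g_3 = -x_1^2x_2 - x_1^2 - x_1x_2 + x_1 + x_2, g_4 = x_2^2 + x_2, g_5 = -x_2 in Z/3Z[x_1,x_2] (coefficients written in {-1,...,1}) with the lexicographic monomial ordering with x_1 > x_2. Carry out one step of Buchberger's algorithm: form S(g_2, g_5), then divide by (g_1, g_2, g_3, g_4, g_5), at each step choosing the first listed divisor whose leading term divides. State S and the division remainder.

lcm(LM(g_2), LM(g_5)) = x_1x_2.
S = (lcm/LT(g_2))·g_2 − (lcm/LT(g_5))·g_5 = x_1.
Reduce S modulo (g_1, g_2, g_3, g_4, g_5) in that order:
  leading term x_1: subtract (-1)·g_1 from x_1 → -x_2
  leading term x_2: subtract (1)·g_5 from -x_2 → 0
The remainder is 0, so this S-polynomial contributes no new basis element.

S(g_2, g_5) = x_1; remainder on division = 0.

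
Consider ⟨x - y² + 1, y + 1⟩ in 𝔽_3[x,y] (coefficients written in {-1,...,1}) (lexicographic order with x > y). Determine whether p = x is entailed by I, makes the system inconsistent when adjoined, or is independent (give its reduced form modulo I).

x lies in I (it reduces to 0).

First compute the reduced Gröbner basis of I by Buchberger's algorithm.
f_1 = x - y² + 1, LT = x.
f_2 = y + 1, LT = y.

The S-polynomials (S(f_1,f_2)) all reduce to 0 modulo the current basis, so we have a Gröbner basis.
Inter-reduce: drop elements whose leading term is divisible by another's, tail-reduce, and make monic.
Reduced Gröbner basis: {x, y + 1}.
Label its elements g_1 = x, g_2 = y + 1.

Reduce p = x modulo G:
  leading term x: subtract (1)·g_1 from x → 0
  normal form = 0.
Since the normal form is 0, p ∈ I.

Ideal membership is decidable via reduction modulo a Gröbner basis.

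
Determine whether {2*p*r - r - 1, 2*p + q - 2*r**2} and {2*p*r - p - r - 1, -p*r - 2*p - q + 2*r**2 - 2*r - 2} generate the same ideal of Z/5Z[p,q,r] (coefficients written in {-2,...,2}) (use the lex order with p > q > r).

No, the ideals differ.

Since reduced Gröbner bases are canonical representatives of ideals under a given ordering, it suffices to compute and compare them.
Buchberger on the first generating set:
f_1 = 2*p*r - r - 1, LT = p*r.
f_2 = 2*p + q - 2*r**2, LT = p.

S(f_1,f_2): lcm = p*r. S = 2*q*r + r**3 + 2*r + 2.
  reduce S modulo (f_1, f_2):
  remainder 2*q*r + r**3 + 2*r + 2 ≠ 0; add g_3 = 2*q*r + r**3 + 2*r + 2 to the basis.

The other S-polynomials (S(f_1,g_3), S(f_2,g_3)) all reduce to 0 modulo the current basis, so we have a Gröbner basis.
Inter-reduce: drop elements whose leading term is divisible by another's, tail-reduce, and make monic.
Reduced Gröbner basis: {p - 2*q - r**2, q*r - 2*r**3 + r + 1}.

Buchberger on the second generating set:
h_1 = 2*p*r - p - r - 1, LT = p*r.
h_2 = -p*r - 2*p - q + 2*r**2 - 2*r - 2, LT = p*r.

S(h_1,h_2): lcm = p*r. S = -q + 2*r**2.
  reduce S modulo (h_1, h_2):
  remainder -q + 2*r**2 ≠ 0; add k_3 = -q + 2*r**2 to the basis.

The other S-polynomials (S(h_1,k_3), S(h_2,k_3)) all reduce to 0 modulo the current basis, so we have a Gröbner basis.
Inter-reduce: drop elements whose leading term is divisible by another's, tail-reduce, and make monic.
Reduced Gröbner basis: {p*r + 2*p + 2*r + 2, q - 2*r**2}.

The bases are distinct; the ideals are different.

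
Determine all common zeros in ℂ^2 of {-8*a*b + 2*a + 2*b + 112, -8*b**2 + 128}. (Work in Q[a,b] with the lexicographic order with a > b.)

{(-52/17, -4), (4, 4)}

Compute a lex Gröbner basis by Buchberger's algorithm.
f_1 = -8*a*b + 2*a + 2*b + 112, LT = a*b.
f_2 = -8*b**2 + 128, LT = b**2.

S(f_1,f_2): lcm = a*b**2. S = -1/4*a*b + 16*a - 1/4*b**2 - 14*b.
  leading term a*b: subtract (1/32)·f_1 from -1/4*a*b + 16*a - 1/4*b**2 - 14*b → 255/16*a - 1/4*b**2 - 225/16*b - 7/2
  leading term a: no divisor's leading term divides it; move 255/16*a to the remainder.
  leading term b**2: subtract (1/32)·f_2 from -1/4*b**2 - 225/16*b - 7/2 → -225/16*b - 15/2
  leading term b: no divisor's leading term divides it; move -225/16*b to the remainder.
  leading term 1: no divisor's leading term divides it; move -15/2 to the remainder.
  remainder 255/16*a - 225/16*b - 15/2 ≠ 0; add h_3 = 255/16*a - 225/16*b - 15/2 to the basis.

The other S-polynomials (S(f_1,h_3), S(f_2,h_3)) all reduce to 0 modulo the current basis, so we have a Gröbner basis.
Inter-reduce: drop elements whose leading term is divisible by another's, tail-reduce, and make monic.
Reduced Gröbner basis: {a - 15/17*b - 8/17, b**2 - 16}.

A lex Gröbner basis eliminates variables successively. Here b**2 - 16 depends only on b, with roots {-4, 4}; lifting each root through the earlier basis elements recovers the full solutions.
  b = -4: the earlier basis element becomes a + 52/17 = 0, giving a = -52/17 — point (-52/17, -4).
  b = 4: the earlier basis element becomes a - 4 = 0, giving a = 4 — point (4, 4).
Substituting each solution back into the original system confirms all equations vanish.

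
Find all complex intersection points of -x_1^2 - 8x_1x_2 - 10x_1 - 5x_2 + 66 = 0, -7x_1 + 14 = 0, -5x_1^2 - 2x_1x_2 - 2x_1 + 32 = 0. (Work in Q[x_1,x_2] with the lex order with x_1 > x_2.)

{(2, 2)}

Compute a lex Gröbner basis by Buchberger's algorithm.
f_1 = -x_1^2 - 8x_1x_2 - 10x_1 - 5x_2 + 66, LT = x_1^2.
f_2 = -7x_1 + 14, LT = x_1.
f_3 = -5x_1^2 - 2x_1x_2 - 2x_1 + 32, LT = x_1^2.

S(f_1,f_2): lcm = x_1^2. S = 8x_1x_2 + 12x_1 + 5x_2 - 66.
  leading term x_1x_2: subtract (-8/7x_2)·f_2 from 8x_1x_2 + 12x_1 + 5x_2 - 66 → 12x_1 + 21x_2 - 66
  leading term x_1: subtract (-12/7)·f_2 from 12x_1 + 21x_2 - 66 → 21x_2 - 42
  leading term x_2: no divisor's leading term divides it; move 21x_2 to the remainder.
  leading term 1: no divisor's leading term divides it; move -42 to the remainder.
  remainder 21x_2 - 42 ≠ 0; add h_4 = 21x_2 - 42 to the basis.

The other S-polynomials (S(f_1,f_3), S(f_2,f_3), S(f_1,h_4), S(f_2,h_4), S(f_3,h_4)) all reduce to 0 modulo the current basis, so we have a Gröbner basis.
Inter-reduce: drop elements whose leading term is divisible by another's, tail-reduce, and make monic.
Reduced Gröbner basis: {x_1 - 2, x_2 - 2}.

Elimination: the polynomial x_2 - 2 lies in the elimination ideal for x_2, so x_2 ∈ {2}. For each such x_2, the remaining basis elements (now univariate) give the rest of the solution.
  x_2 = 2: the earlier basis element becomes x_1 - 2 = 0, giving x_1 = 2 — point (2, 2).
A lex Gröbner basis triangularizes the system, enabling back-substitution.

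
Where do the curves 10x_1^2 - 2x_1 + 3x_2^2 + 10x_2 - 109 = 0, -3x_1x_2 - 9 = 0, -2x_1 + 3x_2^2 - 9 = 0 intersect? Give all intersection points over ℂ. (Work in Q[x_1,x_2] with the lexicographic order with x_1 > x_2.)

Compute a lex Gröbner basis by Buchberger's algorithm.
f_1 = 10x_1^2 - 2x_1 + 3x_2^2 + 10x_2 - 109, LT = x_1^2.
f_2 = -3x_1x_2 - 9, LT = x_1x_2.
f_3 = -2x_1 + 3x_2^2 - 9, LT = x_1.

S(f_1,f_2): lcm = x_1^2x_2. S = -1/5x_1x_2 - 3x_1 + 3/10x_2^3 + x_2^2 - 109/10x_2.
  reduce S modulo (f_1, f_2, f_3):
  remainder 3/10x_2^3 - 7/2x_2^2 - 109/10x_2 + 141/10 ≠ 0; add h_4 = 3/10x_2^3 - 7/2x_2^2 - 109/10x_2 + 141/10 to the basis.

S(f_1,f_3): lcm = x_1^2. S = 3/2x_1x_2^2 - 47/10x_1 + 3/10x_2^2 + x_2 - 109/10.
  reduce S modulo (f_1, f_2, f_3, h_4):
  remainder -27/4x_2^2 - 7/2x_2 + 41/4 ≠ 0; add h_5 = -27/4x_2^2 - 7/2x_2 + 41/4 to the basis.

S(f_2,f_3): lcm = x_1x_2. S = 3/2x_2^3 - 9/2x_2 + 3.
  reduce S modulo (f_1, f_2, f_3, h_4, h_5):
  remainder 1105/27x_2 - 1105/27 ≠ 0; add h_6 = 1105/27x_2 - 1105/27 to the basis.

The other S-polynomials (S(f_1,h_4), S(f_2,h_4), S(f_3,h_4), S(f_1,h_5), S(f_2,h_5), S(f_3,h_5), S(h_4,h_5), S(f_1,h_6), S(f_2,h_6), S(f_3,h_6), S(h_4,h_6), S(h_5,h_6)) all reduce to 0 modulo the current basis, so we have a Gröbner basis.
Inter-reduce: drop elements whose leading term is divisible by another's, tail-reduce, and make monic.
Reduced Gröbner basis: {x_1 + 3, x_2 - 1}.

From the last basis element, x_2 - 1 = 0, so x_2 takes values in {1}. Each choice, substituted upward through the basis, yields the corresponding point(s) of the solution set.
  x_2 = 1: the earlier basis element becomes x_1 + 3 = 0, giving x_1 = -3 — point (-3, 1).
A lex Gröbner basis triangularizes the system, enabling back-substitution.

{(-3, 1)}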